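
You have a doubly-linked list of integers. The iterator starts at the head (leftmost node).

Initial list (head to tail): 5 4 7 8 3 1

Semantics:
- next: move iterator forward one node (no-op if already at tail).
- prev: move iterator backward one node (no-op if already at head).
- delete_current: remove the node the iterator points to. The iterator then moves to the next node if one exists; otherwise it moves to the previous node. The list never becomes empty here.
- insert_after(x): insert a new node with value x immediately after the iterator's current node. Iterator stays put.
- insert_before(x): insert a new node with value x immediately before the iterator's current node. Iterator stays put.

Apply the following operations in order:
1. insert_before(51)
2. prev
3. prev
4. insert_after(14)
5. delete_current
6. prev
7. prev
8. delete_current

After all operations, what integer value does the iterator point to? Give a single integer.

After 1 (insert_before(51)): list=[51, 5, 4, 7, 8, 3, 1] cursor@5
After 2 (prev): list=[51, 5, 4, 7, 8, 3, 1] cursor@51
After 3 (prev): list=[51, 5, 4, 7, 8, 3, 1] cursor@51
After 4 (insert_after(14)): list=[51, 14, 5, 4, 7, 8, 3, 1] cursor@51
After 5 (delete_current): list=[14, 5, 4, 7, 8, 3, 1] cursor@14
After 6 (prev): list=[14, 5, 4, 7, 8, 3, 1] cursor@14
After 7 (prev): list=[14, 5, 4, 7, 8, 3, 1] cursor@14
After 8 (delete_current): list=[5, 4, 7, 8, 3, 1] cursor@5

Answer: 5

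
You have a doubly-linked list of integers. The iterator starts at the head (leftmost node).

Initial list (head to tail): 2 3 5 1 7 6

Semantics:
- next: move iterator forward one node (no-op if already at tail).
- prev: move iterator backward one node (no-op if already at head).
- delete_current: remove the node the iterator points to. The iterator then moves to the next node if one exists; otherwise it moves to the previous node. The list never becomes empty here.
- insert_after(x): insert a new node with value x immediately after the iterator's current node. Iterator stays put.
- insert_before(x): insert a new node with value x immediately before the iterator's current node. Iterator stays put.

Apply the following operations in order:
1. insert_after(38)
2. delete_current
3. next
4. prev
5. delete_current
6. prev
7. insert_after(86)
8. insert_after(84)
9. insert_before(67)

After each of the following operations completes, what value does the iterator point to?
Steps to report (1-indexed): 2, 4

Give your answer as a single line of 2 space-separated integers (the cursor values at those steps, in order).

Answer: 38 38

Derivation:
After 1 (insert_after(38)): list=[2, 38, 3, 5, 1, 7, 6] cursor@2
After 2 (delete_current): list=[38, 3, 5, 1, 7, 6] cursor@38
After 3 (next): list=[38, 3, 5, 1, 7, 6] cursor@3
After 4 (prev): list=[38, 3, 5, 1, 7, 6] cursor@38
After 5 (delete_current): list=[3, 5, 1, 7, 6] cursor@3
After 6 (prev): list=[3, 5, 1, 7, 6] cursor@3
After 7 (insert_after(86)): list=[3, 86, 5, 1, 7, 6] cursor@3
After 8 (insert_after(84)): list=[3, 84, 86, 5, 1, 7, 6] cursor@3
After 9 (insert_before(67)): list=[67, 3, 84, 86, 5, 1, 7, 6] cursor@3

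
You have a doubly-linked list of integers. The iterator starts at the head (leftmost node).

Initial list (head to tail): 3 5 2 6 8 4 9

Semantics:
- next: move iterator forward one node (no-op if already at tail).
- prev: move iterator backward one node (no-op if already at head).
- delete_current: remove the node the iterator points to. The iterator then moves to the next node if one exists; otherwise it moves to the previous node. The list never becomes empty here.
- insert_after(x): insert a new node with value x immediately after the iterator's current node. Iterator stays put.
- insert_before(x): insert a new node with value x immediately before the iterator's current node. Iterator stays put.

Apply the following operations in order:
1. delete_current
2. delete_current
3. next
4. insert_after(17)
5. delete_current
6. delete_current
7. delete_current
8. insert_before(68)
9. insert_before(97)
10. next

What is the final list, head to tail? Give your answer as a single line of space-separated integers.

Answer: 2 68 97 4 9

Derivation:
After 1 (delete_current): list=[5, 2, 6, 8, 4, 9] cursor@5
After 2 (delete_current): list=[2, 6, 8, 4, 9] cursor@2
After 3 (next): list=[2, 6, 8, 4, 9] cursor@6
After 4 (insert_after(17)): list=[2, 6, 17, 8, 4, 9] cursor@6
After 5 (delete_current): list=[2, 17, 8, 4, 9] cursor@17
After 6 (delete_current): list=[2, 8, 4, 9] cursor@8
After 7 (delete_current): list=[2, 4, 9] cursor@4
After 8 (insert_before(68)): list=[2, 68, 4, 9] cursor@4
After 9 (insert_before(97)): list=[2, 68, 97, 4, 9] cursor@4
After 10 (next): list=[2, 68, 97, 4, 9] cursor@9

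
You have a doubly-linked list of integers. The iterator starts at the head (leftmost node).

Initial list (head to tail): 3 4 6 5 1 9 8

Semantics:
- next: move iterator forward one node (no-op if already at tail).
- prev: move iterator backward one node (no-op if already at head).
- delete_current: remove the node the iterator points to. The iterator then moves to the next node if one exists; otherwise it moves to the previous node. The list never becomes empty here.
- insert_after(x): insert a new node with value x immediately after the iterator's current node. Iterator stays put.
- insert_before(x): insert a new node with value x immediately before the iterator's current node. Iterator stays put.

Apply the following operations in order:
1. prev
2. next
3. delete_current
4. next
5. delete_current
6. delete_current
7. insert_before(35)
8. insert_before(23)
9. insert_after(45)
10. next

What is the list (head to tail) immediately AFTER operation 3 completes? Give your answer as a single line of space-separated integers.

After 1 (prev): list=[3, 4, 6, 5, 1, 9, 8] cursor@3
After 2 (next): list=[3, 4, 6, 5, 1, 9, 8] cursor@4
After 3 (delete_current): list=[3, 6, 5, 1, 9, 8] cursor@6

Answer: 3 6 5 1 9 8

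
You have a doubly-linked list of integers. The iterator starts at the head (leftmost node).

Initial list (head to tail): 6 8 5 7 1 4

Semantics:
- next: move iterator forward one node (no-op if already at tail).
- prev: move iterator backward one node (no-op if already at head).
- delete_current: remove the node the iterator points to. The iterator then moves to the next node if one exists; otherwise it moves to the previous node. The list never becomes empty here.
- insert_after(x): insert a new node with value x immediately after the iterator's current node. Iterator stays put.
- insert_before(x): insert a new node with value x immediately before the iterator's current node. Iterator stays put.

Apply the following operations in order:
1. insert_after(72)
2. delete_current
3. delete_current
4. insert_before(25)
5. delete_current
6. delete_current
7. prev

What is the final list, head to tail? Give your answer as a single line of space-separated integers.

Answer: 25 7 1 4

Derivation:
After 1 (insert_after(72)): list=[6, 72, 8, 5, 7, 1, 4] cursor@6
After 2 (delete_current): list=[72, 8, 5, 7, 1, 4] cursor@72
After 3 (delete_current): list=[8, 5, 7, 1, 4] cursor@8
After 4 (insert_before(25)): list=[25, 8, 5, 7, 1, 4] cursor@8
After 5 (delete_current): list=[25, 5, 7, 1, 4] cursor@5
After 6 (delete_current): list=[25, 7, 1, 4] cursor@7
After 7 (prev): list=[25, 7, 1, 4] cursor@25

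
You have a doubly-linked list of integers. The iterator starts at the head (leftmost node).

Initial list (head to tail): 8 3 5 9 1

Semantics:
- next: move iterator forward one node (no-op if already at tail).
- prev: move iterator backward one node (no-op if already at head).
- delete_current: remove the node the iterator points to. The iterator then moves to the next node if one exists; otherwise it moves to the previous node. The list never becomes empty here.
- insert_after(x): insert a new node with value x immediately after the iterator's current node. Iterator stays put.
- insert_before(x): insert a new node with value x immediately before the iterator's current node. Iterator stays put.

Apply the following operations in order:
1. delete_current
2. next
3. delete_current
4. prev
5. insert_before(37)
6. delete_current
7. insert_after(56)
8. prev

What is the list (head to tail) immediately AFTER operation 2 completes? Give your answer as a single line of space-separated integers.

Answer: 3 5 9 1

Derivation:
After 1 (delete_current): list=[3, 5, 9, 1] cursor@3
After 2 (next): list=[3, 5, 9, 1] cursor@5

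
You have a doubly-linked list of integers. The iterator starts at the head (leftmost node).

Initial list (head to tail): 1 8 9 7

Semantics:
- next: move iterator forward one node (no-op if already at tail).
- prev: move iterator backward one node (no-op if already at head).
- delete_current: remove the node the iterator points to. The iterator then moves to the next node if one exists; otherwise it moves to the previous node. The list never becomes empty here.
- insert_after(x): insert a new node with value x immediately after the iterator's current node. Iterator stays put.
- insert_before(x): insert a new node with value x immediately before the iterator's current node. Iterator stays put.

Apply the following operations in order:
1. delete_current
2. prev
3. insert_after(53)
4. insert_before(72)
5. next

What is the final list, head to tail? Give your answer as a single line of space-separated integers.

Answer: 72 8 53 9 7

Derivation:
After 1 (delete_current): list=[8, 9, 7] cursor@8
After 2 (prev): list=[8, 9, 7] cursor@8
After 3 (insert_after(53)): list=[8, 53, 9, 7] cursor@8
After 4 (insert_before(72)): list=[72, 8, 53, 9, 7] cursor@8
After 5 (next): list=[72, 8, 53, 9, 7] cursor@53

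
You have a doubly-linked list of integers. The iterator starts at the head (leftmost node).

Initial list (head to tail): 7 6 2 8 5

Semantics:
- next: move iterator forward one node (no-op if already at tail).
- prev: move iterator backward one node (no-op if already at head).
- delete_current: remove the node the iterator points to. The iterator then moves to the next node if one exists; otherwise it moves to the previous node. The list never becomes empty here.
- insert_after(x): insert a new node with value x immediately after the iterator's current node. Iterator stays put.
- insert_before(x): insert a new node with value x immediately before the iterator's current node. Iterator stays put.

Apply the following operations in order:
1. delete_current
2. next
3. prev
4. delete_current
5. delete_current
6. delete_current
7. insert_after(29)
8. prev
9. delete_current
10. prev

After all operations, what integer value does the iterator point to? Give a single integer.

Answer: 29

Derivation:
After 1 (delete_current): list=[6, 2, 8, 5] cursor@6
After 2 (next): list=[6, 2, 8, 5] cursor@2
After 3 (prev): list=[6, 2, 8, 5] cursor@6
After 4 (delete_current): list=[2, 8, 5] cursor@2
After 5 (delete_current): list=[8, 5] cursor@8
After 6 (delete_current): list=[5] cursor@5
After 7 (insert_after(29)): list=[5, 29] cursor@5
After 8 (prev): list=[5, 29] cursor@5
After 9 (delete_current): list=[29] cursor@29
After 10 (prev): list=[29] cursor@29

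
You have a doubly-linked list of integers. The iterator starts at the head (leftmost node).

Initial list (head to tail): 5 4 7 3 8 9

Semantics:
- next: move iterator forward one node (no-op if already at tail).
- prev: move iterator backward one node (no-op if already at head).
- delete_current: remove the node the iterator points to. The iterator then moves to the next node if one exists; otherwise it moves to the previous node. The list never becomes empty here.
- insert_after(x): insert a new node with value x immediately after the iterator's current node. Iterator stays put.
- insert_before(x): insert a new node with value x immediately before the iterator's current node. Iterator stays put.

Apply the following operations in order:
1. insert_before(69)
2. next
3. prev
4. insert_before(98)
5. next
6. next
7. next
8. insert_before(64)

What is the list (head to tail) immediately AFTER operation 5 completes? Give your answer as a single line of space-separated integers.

Answer: 69 98 5 4 7 3 8 9

Derivation:
After 1 (insert_before(69)): list=[69, 5, 4, 7, 3, 8, 9] cursor@5
After 2 (next): list=[69, 5, 4, 7, 3, 8, 9] cursor@4
After 3 (prev): list=[69, 5, 4, 7, 3, 8, 9] cursor@5
After 4 (insert_before(98)): list=[69, 98, 5, 4, 7, 3, 8, 9] cursor@5
After 5 (next): list=[69, 98, 5, 4, 7, 3, 8, 9] cursor@4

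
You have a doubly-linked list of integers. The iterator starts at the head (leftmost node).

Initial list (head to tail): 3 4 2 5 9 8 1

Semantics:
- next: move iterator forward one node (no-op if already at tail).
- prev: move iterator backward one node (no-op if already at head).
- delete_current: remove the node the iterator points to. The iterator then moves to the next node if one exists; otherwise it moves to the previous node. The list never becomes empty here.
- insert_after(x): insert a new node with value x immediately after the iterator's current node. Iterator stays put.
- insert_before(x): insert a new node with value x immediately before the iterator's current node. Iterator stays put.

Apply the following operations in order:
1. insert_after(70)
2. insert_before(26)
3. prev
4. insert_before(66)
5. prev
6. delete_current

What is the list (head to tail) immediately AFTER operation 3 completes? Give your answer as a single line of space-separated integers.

Answer: 26 3 70 4 2 5 9 8 1

Derivation:
After 1 (insert_after(70)): list=[3, 70, 4, 2, 5, 9, 8, 1] cursor@3
After 2 (insert_before(26)): list=[26, 3, 70, 4, 2, 5, 9, 8, 1] cursor@3
After 3 (prev): list=[26, 3, 70, 4, 2, 5, 9, 8, 1] cursor@26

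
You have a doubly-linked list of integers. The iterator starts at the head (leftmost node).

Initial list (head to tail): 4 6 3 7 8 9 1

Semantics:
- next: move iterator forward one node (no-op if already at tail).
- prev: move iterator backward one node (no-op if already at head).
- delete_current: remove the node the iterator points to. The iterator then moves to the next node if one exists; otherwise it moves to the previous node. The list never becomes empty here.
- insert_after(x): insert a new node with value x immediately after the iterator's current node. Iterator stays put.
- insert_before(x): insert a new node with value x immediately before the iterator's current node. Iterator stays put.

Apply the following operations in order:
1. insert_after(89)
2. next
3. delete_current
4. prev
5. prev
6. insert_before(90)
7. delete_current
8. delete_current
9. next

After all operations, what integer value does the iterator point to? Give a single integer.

After 1 (insert_after(89)): list=[4, 89, 6, 3, 7, 8, 9, 1] cursor@4
After 2 (next): list=[4, 89, 6, 3, 7, 8, 9, 1] cursor@89
After 3 (delete_current): list=[4, 6, 3, 7, 8, 9, 1] cursor@6
After 4 (prev): list=[4, 6, 3, 7, 8, 9, 1] cursor@4
After 5 (prev): list=[4, 6, 3, 7, 8, 9, 1] cursor@4
After 6 (insert_before(90)): list=[90, 4, 6, 3, 7, 8, 9, 1] cursor@4
After 7 (delete_current): list=[90, 6, 3, 7, 8, 9, 1] cursor@6
After 8 (delete_current): list=[90, 3, 7, 8, 9, 1] cursor@3
After 9 (next): list=[90, 3, 7, 8, 9, 1] cursor@7

Answer: 7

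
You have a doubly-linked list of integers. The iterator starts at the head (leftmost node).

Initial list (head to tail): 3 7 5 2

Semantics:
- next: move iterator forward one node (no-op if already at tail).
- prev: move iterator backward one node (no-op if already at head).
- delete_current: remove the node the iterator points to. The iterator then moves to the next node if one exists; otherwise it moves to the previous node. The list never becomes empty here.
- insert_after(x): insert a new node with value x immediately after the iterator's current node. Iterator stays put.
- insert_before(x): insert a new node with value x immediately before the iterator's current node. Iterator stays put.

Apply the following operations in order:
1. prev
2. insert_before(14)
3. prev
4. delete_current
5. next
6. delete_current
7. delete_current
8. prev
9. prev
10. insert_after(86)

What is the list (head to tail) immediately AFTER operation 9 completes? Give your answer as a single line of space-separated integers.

Answer: 3 2

Derivation:
After 1 (prev): list=[3, 7, 5, 2] cursor@3
After 2 (insert_before(14)): list=[14, 3, 7, 5, 2] cursor@3
After 3 (prev): list=[14, 3, 7, 5, 2] cursor@14
After 4 (delete_current): list=[3, 7, 5, 2] cursor@3
After 5 (next): list=[3, 7, 5, 2] cursor@7
After 6 (delete_current): list=[3, 5, 2] cursor@5
After 7 (delete_current): list=[3, 2] cursor@2
After 8 (prev): list=[3, 2] cursor@3
After 9 (prev): list=[3, 2] cursor@3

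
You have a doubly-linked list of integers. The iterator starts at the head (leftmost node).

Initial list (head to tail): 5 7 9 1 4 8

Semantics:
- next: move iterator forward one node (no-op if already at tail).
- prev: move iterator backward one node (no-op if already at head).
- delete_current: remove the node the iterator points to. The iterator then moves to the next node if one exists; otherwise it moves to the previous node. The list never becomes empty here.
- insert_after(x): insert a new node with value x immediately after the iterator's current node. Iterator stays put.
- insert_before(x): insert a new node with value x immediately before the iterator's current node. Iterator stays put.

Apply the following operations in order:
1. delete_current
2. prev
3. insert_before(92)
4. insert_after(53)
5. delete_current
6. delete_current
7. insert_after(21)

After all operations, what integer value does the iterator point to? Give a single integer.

Answer: 9

Derivation:
After 1 (delete_current): list=[7, 9, 1, 4, 8] cursor@7
After 2 (prev): list=[7, 9, 1, 4, 8] cursor@7
After 3 (insert_before(92)): list=[92, 7, 9, 1, 4, 8] cursor@7
After 4 (insert_after(53)): list=[92, 7, 53, 9, 1, 4, 8] cursor@7
After 5 (delete_current): list=[92, 53, 9, 1, 4, 8] cursor@53
After 6 (delete_current): list=[92, 9, 1, 4, 8] cursor@9
After 7 (insert_after(21)): list=[92, 9, 21, 1, 4, 8] cursor@9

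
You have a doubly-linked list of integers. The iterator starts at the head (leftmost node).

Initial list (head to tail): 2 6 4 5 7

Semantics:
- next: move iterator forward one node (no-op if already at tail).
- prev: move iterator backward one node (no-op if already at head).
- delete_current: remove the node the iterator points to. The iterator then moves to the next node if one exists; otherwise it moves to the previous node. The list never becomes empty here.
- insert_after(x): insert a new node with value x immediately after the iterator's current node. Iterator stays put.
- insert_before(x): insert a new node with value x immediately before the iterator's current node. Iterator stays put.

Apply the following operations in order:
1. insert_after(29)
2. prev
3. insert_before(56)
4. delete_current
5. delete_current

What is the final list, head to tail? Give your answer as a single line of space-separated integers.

After 1 (insert_after(29)): list=[2, 29, 6, 4, 5, 7] cursor@2
After 2 (prev): list=[2, 29, 6, 4, 5, 7] cursor@2
After 3 (insert_before(56)): list=[56, 2, 29, 6, 4, 5, 7] cursor@2
After 4 (delete_current): list=[56, 29, 6, 4, 5, 7] cursor@29
After 5 (delete_current): list=[56, 6, 4, 5, 7] cursor@6

Answer: 56 6 4 5 7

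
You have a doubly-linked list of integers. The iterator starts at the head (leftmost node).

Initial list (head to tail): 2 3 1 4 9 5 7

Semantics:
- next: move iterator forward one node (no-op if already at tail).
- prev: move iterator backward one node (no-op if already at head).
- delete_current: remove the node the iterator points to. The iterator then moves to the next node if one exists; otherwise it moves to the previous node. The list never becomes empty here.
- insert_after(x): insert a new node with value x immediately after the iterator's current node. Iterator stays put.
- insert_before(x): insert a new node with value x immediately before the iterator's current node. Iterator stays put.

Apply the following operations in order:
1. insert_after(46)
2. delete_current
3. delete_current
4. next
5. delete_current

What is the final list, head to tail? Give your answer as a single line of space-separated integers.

Answer: 3 4 9 5 7

Derivation:
After 1 (insert_after(46)): list=[2, 46, 3, 1, 4, 9, 5, 7] cursor@2
After 2 (delete_current): list=[46, 3, 1, 4, 9, 5, 7] cursor@46
After 3 (delete_current): list=[3, 1, 4, 9, 5, 7] cursor@3
After 4 (next): list=[3, 1, 4, 9, 5, 7] cursor@1
After 5 (delete_current): list=[3, 4, 9, 5, 7] cursor@4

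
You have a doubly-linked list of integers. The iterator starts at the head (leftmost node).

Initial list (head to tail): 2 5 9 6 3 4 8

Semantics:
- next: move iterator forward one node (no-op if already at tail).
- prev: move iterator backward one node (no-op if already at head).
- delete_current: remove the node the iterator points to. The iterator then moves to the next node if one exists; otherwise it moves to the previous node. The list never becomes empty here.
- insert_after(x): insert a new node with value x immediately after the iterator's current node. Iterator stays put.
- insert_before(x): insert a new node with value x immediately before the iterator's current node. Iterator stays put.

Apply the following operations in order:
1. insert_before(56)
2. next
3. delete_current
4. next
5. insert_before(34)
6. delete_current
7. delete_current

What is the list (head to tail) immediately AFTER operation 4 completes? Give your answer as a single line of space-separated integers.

After 1 (insert_before(56)): list=[56, 2, 5, 9, 6, 3, 4, 8] cursor@2
After 2 (next): list=[56, 2, 5, 9, 6, 3, 4, 8] cursor@5
After 3 (delete_current): list=[56, 2, 9, 6, 3, 4, 8] cursor@9
After 4 (next): list=[56, 2, 9, 6, 3, 4, 8] cursor@6

Answer: 56 2 9 6 3 4 8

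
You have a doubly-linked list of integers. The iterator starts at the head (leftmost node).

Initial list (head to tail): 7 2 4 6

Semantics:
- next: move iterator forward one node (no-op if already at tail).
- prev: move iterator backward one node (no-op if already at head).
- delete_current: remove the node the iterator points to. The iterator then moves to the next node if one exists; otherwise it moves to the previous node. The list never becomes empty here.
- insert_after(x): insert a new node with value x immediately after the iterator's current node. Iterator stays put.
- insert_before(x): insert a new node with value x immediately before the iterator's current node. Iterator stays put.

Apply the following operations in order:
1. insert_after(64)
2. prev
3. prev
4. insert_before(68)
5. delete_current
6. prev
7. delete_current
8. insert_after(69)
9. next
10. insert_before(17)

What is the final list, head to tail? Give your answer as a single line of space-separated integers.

Answer: 64 17 69 2 4 6

Derivation:
After 1 (insert_after(64)): list=[7, 64, 2, 4, 6] cursor@7
After 2 (prev): list=[7, 64, 2, 4, 6] cursor@7
After 3 (prev): list=[7, 64, 2, 4, 6] cursor@7
After 4 (insert_before(68)): list=[68, 7, 64, 2, 4, 6] cursor@7
After 5 (delete_current): list=[68, 64, 2, 4, 6] cursor@64
After 6 (prev): list=[68, 64, 2, 4, 6] cursor@68
After 7 (delete_current): list=[64, 2, 4, 6] cursor@64
After 8 (insert_after(69)): list=[64, 69, 2, 4, 6] cursor@64
After 9 (next): list=[64, 69, 2, 4, 6] cursor@69
After 10 (insert_before(17)): list=[64, 17, 69, 2, 4, 6] cursor@69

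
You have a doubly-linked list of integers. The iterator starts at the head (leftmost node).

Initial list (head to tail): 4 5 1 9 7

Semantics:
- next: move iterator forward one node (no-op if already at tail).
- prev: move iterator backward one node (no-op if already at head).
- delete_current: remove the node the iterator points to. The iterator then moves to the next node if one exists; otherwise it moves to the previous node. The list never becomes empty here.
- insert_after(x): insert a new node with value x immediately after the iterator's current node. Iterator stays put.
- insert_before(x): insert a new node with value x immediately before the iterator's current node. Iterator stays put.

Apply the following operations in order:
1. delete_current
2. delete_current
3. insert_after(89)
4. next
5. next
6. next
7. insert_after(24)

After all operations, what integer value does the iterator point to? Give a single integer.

After 1 (delete_current): list=[5, 1, 9, 7] cursor@5
After 2 (delete_current): list=[1, 9, 7] cursor@1
After 3 (insert_after(89)): list=[1, 89, 9, 7] cursor@1
After 4 (next): list=[1, 89, 9, 7] cursor@89
After 5 (next): list=[1, 89, 9, 7] cursor@9
After 6 (next): list=[1, 89, 9, 7] cursor@7
After 7 (insert_after(24)): list=[1, 89, 9, 7, 24] cursor@7

Answer: 7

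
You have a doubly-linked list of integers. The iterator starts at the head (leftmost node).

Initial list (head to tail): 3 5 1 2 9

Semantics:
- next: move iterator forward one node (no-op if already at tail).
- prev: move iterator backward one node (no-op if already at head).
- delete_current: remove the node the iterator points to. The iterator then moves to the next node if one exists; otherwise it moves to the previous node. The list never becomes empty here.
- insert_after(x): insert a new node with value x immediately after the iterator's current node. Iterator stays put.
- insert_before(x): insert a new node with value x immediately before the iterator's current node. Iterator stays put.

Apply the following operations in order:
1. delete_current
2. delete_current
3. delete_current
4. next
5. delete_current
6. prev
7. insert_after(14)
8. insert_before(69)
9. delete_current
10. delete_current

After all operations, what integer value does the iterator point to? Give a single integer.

Answer: 69

Derivation:
After 1 (delete_current): list=[5, 1, 2, 9] cursor@5
After 2 (delete_current): list=[1, 2, 9] cursor@1
After 3 (delete_current): list=[2, 9] cursor@2
After 4 (next): list=[2, 9] cursor@9
After 5 (delete_current): list=[2] cursor@2
After 6 (prev): list=[2] cursor@2
After 7 (insert_after(14)): list=[2, 14] cursor@2
After 8 (insert_before(69)): list=[69, 2, 14] cursor@2
After 9 (delete_current): list=[69, 14] cursor@14
After 10 (delete_current): list=[69] cursor@69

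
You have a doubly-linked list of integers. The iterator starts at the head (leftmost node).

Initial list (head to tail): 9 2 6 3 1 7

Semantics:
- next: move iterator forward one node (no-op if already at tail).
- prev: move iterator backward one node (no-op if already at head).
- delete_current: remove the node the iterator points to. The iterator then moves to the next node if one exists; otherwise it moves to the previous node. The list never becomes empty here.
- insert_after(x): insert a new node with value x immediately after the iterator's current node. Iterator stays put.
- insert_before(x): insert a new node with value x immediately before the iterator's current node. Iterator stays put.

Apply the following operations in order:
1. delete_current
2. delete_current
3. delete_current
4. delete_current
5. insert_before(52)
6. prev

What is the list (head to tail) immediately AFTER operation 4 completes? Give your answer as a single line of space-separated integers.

Answer: 1 7

Derivation:
After 1 (delete_current): list=[2, 6, 3, 1, 7] cursor@2
After 2 (delete_current): list=[6, 3, 1, 7] cursor@6
After 3 (delete_current): list=[3, 1, 7] cursor@3
After 4 (delete_current): list=[1, 7] cursor@1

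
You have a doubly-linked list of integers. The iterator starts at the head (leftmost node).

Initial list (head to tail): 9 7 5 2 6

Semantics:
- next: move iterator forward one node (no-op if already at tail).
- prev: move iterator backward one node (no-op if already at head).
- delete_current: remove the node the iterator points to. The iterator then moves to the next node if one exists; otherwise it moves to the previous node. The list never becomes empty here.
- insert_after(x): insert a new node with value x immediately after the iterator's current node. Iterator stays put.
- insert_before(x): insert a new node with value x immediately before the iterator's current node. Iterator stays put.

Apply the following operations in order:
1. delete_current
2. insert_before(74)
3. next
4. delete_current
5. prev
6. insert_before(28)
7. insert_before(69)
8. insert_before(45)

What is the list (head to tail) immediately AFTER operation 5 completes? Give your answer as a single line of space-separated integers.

After 1 (delete_current): list=[7, 5, 2, 6] cursor@7
After 2 (insert_before(74)): list=[74, 7, 5, 2, 6] cursor@7
After 3 (next): list=[74, 7, 5, 2, 6] cursor@5
After 4 (delete_current): list=[74, 7, 2, 6] cursor@2
After 5 (prev): list=[74, 7, 2, 6] cursor@7

Answer: 74 7 2 6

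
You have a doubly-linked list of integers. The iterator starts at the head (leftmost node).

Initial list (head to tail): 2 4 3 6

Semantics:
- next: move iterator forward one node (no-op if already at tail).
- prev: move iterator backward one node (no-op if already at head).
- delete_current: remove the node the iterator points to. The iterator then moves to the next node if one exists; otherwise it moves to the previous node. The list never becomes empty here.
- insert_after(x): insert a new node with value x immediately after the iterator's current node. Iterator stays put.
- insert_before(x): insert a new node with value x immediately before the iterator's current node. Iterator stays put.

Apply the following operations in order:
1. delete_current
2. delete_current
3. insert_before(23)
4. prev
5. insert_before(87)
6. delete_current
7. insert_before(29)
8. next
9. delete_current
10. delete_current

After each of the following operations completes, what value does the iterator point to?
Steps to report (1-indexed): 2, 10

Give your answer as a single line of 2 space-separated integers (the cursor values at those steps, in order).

Answer: 3 29

Derivation:
After 1 (delete_current): list=[4, 3, 6] cursor@4
After 2 (delete_current): list=[3, 6] cursor@3
After 3 (insert_before(23)): list=[23, 3, 6] cursor@3
After 4 (prev): list=[23, 3, 6] cursor@23
After 5 (insert_before(87)): list=[87, 23, 3, 6] cursor@23
After 6 (delete_current): list=[87, 3, 6] cursor@3
After 7 (insert_before(29)): list=[87, 29, 3, 6] cursor@3
After 8 (next): list=[87, 29, 3, 6] cursor@6
After 9 (delete_current): list=[87, 29, 3] cursor@3
After 10 (delete_current): list=[87, 29] cursor@29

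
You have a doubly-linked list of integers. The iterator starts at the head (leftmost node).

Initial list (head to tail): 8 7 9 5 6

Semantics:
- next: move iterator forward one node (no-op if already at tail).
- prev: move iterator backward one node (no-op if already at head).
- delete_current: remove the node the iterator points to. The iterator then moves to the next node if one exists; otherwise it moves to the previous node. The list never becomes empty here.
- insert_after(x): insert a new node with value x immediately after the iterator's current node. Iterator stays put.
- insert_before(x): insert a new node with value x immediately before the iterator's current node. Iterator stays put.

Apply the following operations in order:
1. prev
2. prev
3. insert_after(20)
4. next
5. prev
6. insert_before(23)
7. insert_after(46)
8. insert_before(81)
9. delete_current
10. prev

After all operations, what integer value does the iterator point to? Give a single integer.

After 1 (prev): list=[8, 7, 9, 5, 6] cursor@8
After 2 (prev): list=[8, 7, 9, 5, 6] cursor@8
After 3 (insert_after(20)): list=[8, 20, 7, 9, 5, 6] cursor@8
After 4 (next): list=[8, 20, 7, 9, 5, 6] cursor@20
After 5 (prev): list=[8, 20, 7, 9, 5, 6] cursor@8
After 6 (insert_before(23)): list=[23, 8, 20, 7, 9, 5, 6] cursor@8
After 7 (insert_after(46)): list=[23, 8, 46, 20, 7, 9, 5, 6] cursor@8
After 8 (insert_before(81)): list=[23, 81, 8, 46, 20, 7, 9, 5, 6] cursor@8
After 9 (delete_current): list=[23, 81, 46, 20, 7, 9, 5, 6] cursor@46
After 10 (prev): list=[23, 81, 46, 20, 7, 9, 5, 6] cursor@81

Answer: 81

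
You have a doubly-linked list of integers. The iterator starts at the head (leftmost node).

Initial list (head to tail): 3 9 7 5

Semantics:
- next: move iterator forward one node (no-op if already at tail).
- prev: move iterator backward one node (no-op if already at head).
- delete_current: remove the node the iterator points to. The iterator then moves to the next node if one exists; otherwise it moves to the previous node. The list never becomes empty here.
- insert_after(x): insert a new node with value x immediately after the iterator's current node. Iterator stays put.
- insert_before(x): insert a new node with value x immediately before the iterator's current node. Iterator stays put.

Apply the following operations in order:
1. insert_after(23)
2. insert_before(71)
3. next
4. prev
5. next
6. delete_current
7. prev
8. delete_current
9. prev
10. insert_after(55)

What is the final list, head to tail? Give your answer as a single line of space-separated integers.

Answer: 71 55 9 7 5

Derivation:
After 1 (insert_after(23)): list=[3, 23, 9, 7, 5] cursor@3
After 2 (insert_before(71)): list=[71, 3, 23, 9, 7, 5] cursor@3
After 3 (next): list=[71, 3, 23, 9, 7, 5] cursor@23
After 4 (prev): list=[71, 3, 23, 9, 7, 5] cursor@3
After 5 (next): list=[71, 3, 23, 9, 7, 5] cursor@23
After 6 (delete_current): list=[71, 3, 9, 7, 5] cursor@9
After 7 (prev): list=[71, 3, 9, 7, 5] cursor@3
After 8 (delete_current): list=[71, 9, 7, 5] cursor@9
After 9 (prev): list=[71, 9, 7, 5] cursor@71
After 10 (insert_after(55)): list=[71, 55, 9, 7, 5] cursor@71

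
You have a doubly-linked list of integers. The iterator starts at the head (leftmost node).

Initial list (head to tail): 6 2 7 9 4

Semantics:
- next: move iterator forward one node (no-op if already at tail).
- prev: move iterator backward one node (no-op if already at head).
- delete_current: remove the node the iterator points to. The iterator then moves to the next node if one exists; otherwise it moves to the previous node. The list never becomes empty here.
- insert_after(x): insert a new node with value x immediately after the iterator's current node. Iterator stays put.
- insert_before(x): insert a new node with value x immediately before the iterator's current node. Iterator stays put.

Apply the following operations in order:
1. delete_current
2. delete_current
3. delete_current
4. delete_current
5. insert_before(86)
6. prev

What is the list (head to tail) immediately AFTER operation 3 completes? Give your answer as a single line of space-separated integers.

After 1 (delete_current): list=[2, 7, 9, 4] cursor@2
After 2 (delete_current): list=[7, 9, 4] cursor@7
After 3 (delete_current): list=[9, 4] cursor@9

Answer: 9 4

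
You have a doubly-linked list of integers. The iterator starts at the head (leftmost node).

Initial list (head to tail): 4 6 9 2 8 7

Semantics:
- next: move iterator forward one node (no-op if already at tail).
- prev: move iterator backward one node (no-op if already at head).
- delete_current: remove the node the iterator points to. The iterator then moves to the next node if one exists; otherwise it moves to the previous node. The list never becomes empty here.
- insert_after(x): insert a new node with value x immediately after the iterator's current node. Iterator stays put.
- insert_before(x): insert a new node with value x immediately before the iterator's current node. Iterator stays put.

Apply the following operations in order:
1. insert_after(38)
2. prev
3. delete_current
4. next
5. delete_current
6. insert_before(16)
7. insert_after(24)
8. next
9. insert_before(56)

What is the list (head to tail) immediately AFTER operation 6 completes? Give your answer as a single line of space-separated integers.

Answer: 38 16 9 2 8 7

Derivation:
After 1 (insert_after(38)): list=[4, 38, 6, 9, 2, 8, 7] cursor@4
After 2 (prev): list=[4, 38, 6, 9, 2, 8, 7] cursor@4
After 3 (delete_current): list=[38, 6, 9, 2, 8, 7] cursor@38
After 4 (next): list=[38, 6, 9, 2, 8, 7] cursor@6
After 5 (delete_current): list=[38, 9, 2, 8, 7] cursor@9
After 6 (insert_before(16)): list=[38, 16, 9, 2, 8, 7] cursor@9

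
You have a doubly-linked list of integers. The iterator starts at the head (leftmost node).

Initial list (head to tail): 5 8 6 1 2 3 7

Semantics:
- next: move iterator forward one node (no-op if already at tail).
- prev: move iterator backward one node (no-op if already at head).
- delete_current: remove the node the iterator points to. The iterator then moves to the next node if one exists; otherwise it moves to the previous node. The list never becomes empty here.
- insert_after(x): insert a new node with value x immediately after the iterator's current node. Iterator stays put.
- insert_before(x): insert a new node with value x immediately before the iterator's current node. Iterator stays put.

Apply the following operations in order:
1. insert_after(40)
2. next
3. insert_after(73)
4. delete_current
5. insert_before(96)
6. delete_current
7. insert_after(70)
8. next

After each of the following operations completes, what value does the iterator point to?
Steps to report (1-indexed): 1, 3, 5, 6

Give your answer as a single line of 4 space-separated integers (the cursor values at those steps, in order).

Answer: 5 40 73 8

Derivation:
After 1 (insert_after(40)): list=[5, 40, 8, 6, 1, 2, 3, 7] cursor@5
After 2 (next): list=[5, 40, 8, 6, 1, 2, 3, 7] cursor@40
After 3 (insert_after(73)): list=[5, 40, 73, 8, 6, 1, 2, 3, 7] cursor@40
After 4 (delete_current): list=[5, 73, 8, 6, 1, 2, 3, 7] cursor@73
After 5 (insert_before(96)): list=[5, 96, 73, 8, 6, 1, 2, 3, 7] cursor@73
After 6 (delete_current): list=[5, 96, 8, 6, 1, 2, 3, 7] cursor@8
After 7 (insert_after(70)): list=[5, 96, 8, 70, 6, 1, 2, 3, 7] cursor@8
After 8 (next): list=[5, 96, 8, 70, 6, 1, 2, 3, 7] cursor@70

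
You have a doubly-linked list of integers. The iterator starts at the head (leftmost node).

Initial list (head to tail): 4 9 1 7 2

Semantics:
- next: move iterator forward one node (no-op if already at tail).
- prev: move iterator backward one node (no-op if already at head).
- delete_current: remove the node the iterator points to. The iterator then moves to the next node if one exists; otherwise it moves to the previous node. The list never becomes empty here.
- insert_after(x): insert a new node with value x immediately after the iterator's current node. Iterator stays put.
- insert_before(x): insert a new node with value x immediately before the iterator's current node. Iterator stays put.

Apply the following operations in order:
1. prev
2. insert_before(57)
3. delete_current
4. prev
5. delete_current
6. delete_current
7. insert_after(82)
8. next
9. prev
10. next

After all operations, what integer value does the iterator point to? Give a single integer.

After 1 (prev): list=[4, 9, 1, 7, 2] cursor@4
After 2 (insert_before(57)): list=[57, 4, 9, 1, 7, 2] cursor@4
After 3 (delete_current): list=[57, 9, 1, 7, 2] cursor@9
After 4 (prev): list=[57, 9, 1, 7, 2] cursor@57
After 5 (delete_current): list=[9, 1, 7, 2] cursor@9
After 6 (delete_current): list=[1, 7, 2] cursor@1
After 7 (insert_after(82)): list=[1, 82, 7, 2] cursor@1
After 8 (next): list=[1, 82, 7, 2] cursor@82
After 9 (prev): list=[1, 82, 7, 2] cursor@1
After 10 (next): list=[1, 82, 7, 2] cursor@82

Answer: 82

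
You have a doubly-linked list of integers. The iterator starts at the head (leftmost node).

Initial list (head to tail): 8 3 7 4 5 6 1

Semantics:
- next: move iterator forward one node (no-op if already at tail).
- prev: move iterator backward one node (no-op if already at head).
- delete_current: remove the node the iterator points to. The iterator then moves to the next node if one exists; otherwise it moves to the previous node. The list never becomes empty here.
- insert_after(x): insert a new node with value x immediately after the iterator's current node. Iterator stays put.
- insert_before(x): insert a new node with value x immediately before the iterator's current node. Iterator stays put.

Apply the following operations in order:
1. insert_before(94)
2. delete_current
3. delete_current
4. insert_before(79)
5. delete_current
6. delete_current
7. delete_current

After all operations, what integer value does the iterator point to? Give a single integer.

Answer: 6

Derivation:
After 1 (insert_before(94)): list=[94, 8, 3, 7, 4, 5, 6, 1] cursor@8
After 2 (delete_current): list=[94, 3, 7, 4, 5, 6, 1] cursor@3
After 3 (delete_current): list=[94, 7, 4, 5, 6, 1] cursor@7
After 4 (insert_before(79)): list=[94, 79, 7, 4, 5, 6, 1] cursor@7
After 5 (delete_current): list=[94, 79, 4, 5, 6, 1] cursor@4
After 6 (delete_current): list=[94, 79, 5, 6, 1] cursor@5
After 7 (delete_current): list=[94, 79, 6, 1] cursor@6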